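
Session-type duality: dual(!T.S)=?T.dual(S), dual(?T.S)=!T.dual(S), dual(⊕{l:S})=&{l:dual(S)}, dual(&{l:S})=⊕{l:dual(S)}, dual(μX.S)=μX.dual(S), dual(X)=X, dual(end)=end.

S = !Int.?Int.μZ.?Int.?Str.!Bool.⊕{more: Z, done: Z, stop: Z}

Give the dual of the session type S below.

!Int → ?Int
  ?Int → !Int
    μZ → μZ  (rec unchanged)
      ?Int → !Int
        ?Str → !Str
          !Bool → ?Bool
            ⊕{more,done,stop} → &{more,done,stop}  (⊕→&)
              • more:
                Z ↦ Z
              • done:
                Z ↦ Z
              • stop:
                Z ↦ Z

?Int.!Int.μZ.!Int.!Str.?Bool.&{more: Z, done: Z, stop: Z}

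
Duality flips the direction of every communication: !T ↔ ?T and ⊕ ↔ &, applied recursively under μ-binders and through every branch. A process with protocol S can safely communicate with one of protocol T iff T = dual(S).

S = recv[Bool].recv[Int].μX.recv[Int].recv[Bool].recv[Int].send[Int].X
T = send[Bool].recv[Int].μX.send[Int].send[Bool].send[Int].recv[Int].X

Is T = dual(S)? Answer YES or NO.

NO

recv[Bool] vs send[Bool]  ok
  recv[Int] vs recv[Int]  ✗ same direction on both sides — not dual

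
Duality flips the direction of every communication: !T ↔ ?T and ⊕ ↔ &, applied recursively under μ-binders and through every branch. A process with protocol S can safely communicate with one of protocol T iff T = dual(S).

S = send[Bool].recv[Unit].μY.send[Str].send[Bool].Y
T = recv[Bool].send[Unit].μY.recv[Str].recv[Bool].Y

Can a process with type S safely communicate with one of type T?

YES

send[Bool] | recv[Bool]  match
  recv[Unit] | send[Unit]  match
    μY | μY  match (binder kept)
      send[Str] | recv[Str]  match
        send[Bool] | recv[Bool]  match
          Y | Y  match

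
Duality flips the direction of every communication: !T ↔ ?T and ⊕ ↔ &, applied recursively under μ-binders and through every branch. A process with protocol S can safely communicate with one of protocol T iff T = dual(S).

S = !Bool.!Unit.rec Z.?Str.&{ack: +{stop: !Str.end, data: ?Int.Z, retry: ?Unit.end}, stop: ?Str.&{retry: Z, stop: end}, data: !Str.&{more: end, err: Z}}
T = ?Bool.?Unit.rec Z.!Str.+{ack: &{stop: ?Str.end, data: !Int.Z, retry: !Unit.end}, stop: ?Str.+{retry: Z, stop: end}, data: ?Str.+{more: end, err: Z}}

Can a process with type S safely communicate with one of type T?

!Bool ‖ ?Bool  match
  !Unit ‖ ?Unit  match
    rec Z ‖ rec Z  match (μ self-dual)
      ?Str ‖ !Str  match
        &{ack,stop,data} ‖ +{ack,stop,data}  match label sets agree
          [ack]
            +{stop,data,retry} ‖ &{stop,data,retry}  match label sets agree
              [stop]
                !Str ‖ ?Str  match
                  end ‖ end  match
              [data]
                ?Int ‖ !Int  match
                  Z ‖ Z  match
              [retry]
                ?Unit ‖ !Unit  match
                  end ‖ end  match
          [stop]
            ?Str ‖ ?Str  ✗ same direction on both sides — not dual

NO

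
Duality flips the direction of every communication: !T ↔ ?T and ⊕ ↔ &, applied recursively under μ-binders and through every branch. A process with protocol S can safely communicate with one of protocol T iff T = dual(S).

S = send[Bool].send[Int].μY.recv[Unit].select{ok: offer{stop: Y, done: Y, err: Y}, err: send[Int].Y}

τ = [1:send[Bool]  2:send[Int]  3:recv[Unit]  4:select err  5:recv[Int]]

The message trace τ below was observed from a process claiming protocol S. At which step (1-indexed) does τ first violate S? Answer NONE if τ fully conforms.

5

step 1: send[Bool]  match  state: send[Int].μY.…
step 2: send[Int]  match  state: μY.…
step 3: recv[Unit]  match  state: select{ok: offer{stop: μY.…, done: μY.…, err: μY.…}, err: send[Int].μY.…}
step 4: select err  match  state: send[Int].μY.…
step 5: got recv[Int], protocol expects send[Int]  ✗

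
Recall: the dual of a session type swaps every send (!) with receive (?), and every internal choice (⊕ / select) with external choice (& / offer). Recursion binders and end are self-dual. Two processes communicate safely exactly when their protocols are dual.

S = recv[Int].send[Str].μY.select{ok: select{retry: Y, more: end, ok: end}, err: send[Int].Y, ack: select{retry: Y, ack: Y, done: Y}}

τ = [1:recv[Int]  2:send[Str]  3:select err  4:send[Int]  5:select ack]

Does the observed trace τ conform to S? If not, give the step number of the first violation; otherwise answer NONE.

NONE

step 1: recv[Int]  match  now at send[Str].μY.…
step 2: send[Str]  match  now at μY.…
step 3: select err  match  now at send[Int].μY.…
step 4: send[Int]  match  now at μY.…
step 5: select ack  match  now at select{retry: μY.…, ack: μY.…, done: μY.…}
trace exhausted — no violation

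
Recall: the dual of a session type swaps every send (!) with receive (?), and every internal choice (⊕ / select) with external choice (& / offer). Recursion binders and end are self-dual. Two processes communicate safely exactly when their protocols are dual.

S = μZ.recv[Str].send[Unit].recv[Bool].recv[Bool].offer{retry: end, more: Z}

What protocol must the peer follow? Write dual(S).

μZ → μZ  (rec unchanged)
  recv[Str] → send[Str]
    send[Unit] → recv[Unit]
      recv[Bool] → send[Bool]
        recv[Bool] → send[Bool]
          offer{retry,more} → select{retry,more}  (&→⊕)
            • retry:
              end ↦ end
            • more:
              Z ↦ Z

μZ.send[Str].recv[Unit].send[Bool].send[Bool].select{retry: end, more: Z}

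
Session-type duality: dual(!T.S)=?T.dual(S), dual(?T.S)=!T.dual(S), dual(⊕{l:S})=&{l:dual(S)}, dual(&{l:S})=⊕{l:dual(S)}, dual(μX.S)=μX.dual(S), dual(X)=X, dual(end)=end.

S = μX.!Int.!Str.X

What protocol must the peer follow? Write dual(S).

μX.?Int.?Str.X

μX = μX  (binder kept)
  !Int = ?Int
    !Str = ?Str
      X ↦ X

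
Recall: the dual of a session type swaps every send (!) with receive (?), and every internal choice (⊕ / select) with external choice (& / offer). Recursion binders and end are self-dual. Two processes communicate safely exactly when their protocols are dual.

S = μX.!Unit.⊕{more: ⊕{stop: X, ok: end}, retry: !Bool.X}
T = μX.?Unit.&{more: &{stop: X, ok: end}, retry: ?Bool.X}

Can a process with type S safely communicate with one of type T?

YES

μX vs μX  ok (rec unchanged)
  !Unit vs ?Unit  ok
    ⊕{more,retry} vs &{more,retry}  ok labels match
      • more:
        ⊕{stop,ok} vs &{stop,ok}  ok labels match
          • stop:
            X vs X  ok
          • ok:
            end vs end  ok
      • retry:
        !Bool vs ?Bool  ok
          X vs X  ok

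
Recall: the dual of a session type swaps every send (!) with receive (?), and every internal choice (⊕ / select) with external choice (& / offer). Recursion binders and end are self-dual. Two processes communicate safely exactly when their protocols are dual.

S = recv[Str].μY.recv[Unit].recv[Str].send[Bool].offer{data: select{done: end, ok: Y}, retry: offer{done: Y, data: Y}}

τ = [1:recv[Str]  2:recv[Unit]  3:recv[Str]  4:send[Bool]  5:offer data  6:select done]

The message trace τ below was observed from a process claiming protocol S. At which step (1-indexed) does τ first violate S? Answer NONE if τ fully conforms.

NONE

step 1: recv[Str]  ✓  cont: μY.…
step 2: recv[Unit]  ✓  cont: recv[Str].send[Bool].offer{data: select{done: end, ok: μY.…}, retry: offer{done: μY.…, data: μY.…}}
step 3: recv[Str]  ✓  cont: send[Bool].offer{data: select{done: end, ok: μY.…}, retry: offer{done: μY.…, data: μY.…}}
step 4: send[Bool]  ✓  cont: offer{data: select{done: end, ok: μY.…}, retry: offer{done: μY.…, data: μY.…}}
step 5: offer data  ✓  cont: select{done: end, ok: μY.…}
step 6: select done  ✓  cont: end
all 6 steps conform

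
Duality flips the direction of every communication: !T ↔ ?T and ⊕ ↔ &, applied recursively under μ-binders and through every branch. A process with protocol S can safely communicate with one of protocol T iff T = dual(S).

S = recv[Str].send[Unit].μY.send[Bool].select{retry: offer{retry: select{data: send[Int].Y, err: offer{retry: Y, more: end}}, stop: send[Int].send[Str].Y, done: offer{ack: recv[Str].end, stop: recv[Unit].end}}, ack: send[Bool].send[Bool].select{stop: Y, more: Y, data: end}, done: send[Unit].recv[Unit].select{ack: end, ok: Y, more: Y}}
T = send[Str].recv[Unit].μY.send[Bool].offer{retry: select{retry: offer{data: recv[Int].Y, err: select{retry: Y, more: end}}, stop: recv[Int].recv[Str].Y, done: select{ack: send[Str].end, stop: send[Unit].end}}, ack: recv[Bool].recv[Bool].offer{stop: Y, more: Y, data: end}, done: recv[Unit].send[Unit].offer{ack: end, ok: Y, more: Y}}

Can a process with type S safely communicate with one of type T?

NO

recv[Str] | send[Str]  match
  send[Unit] | recv[Unit]  match
    μY | μY  match (binder kept)
      send[Bool] | send[Bool]  ✗ same direction on both sides — not dual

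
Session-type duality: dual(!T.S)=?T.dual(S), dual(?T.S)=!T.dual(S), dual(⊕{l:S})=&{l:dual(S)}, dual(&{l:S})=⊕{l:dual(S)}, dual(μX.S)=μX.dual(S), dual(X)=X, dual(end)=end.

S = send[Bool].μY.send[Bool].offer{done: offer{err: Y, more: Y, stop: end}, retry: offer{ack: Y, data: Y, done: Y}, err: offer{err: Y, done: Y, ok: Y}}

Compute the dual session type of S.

send[Bool] = recv[Bool]
  μY = μY  (binder kept)
    send[Bool] = recv[Bool]
      offer{done,retry,err} = select{done,retry,err}  (external→internal)
        • done:
          offer{err,more,stop} = select{err,more,stop}  (external→internal)
            • err:
              dual(Y) = Y
            • more:
              dual(Y) = Y
            • stop:
              dual(end) = end
        • retry:
          offer{ack,data,done} = select{ack,data,done}  (external→internal)
            • ack:
              dual(Y) = Y
            • data:
              dual(Y) = Y
            • done:
              dual(Y) = Y
        • err:
          offer{err,done,ok} = select{err,done,ok}  (external→internal)
            • err:
              dual(Y) = Y
            • done:
              dual(Y) = Y
            • ok:
              dual(Y) = Y

recv[Bool].μY.recv[Bool].select{done: select{err: Y, more: Y, stop: end}, retry: select{ack: Y, data: Y, done: Y}, err: select{err: Y, done: Y, ok: Y}}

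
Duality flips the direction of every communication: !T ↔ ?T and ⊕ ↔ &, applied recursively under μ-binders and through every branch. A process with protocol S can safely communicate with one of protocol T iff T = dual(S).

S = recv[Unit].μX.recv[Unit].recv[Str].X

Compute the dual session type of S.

recv[Unit] → send[Unit]
  μX → μX  (μ self-dual)
    recv[Unit] → send[Unit]
      recv[Str] → send[Str]
        X ↦ X

send[Unit].μX.send[Unit].send[Str].X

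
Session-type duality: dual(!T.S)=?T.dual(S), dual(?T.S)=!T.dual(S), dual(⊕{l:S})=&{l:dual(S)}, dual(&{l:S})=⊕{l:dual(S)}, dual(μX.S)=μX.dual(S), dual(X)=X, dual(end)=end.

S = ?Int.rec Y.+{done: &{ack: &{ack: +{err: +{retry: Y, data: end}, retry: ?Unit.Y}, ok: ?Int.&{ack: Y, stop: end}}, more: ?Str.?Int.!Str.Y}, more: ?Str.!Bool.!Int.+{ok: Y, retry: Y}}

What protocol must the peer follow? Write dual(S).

?Int → !Int
  rec Y → rec Y  (binder kept)
    +{done,more} → &{done,more}  (select→offer)
      • done:
        &{ack,more} → +{ack,more}  (offer→select)
          • ack:
            &{ack,ok} → +{ack,ok}  (offer→select)
              • ack:
                +{err,retry} → &{err,retry}  (select→offer)
                  • err:
                    +{retry,data} → &{retry,data}  (select→offer)
                      • retry:
                        Y self-dual
                      • data:
                        end self-dual
                  • retry:
                    ?Unit → !Unit
                      Y self-dual
              • ok:
                ?Int → !Int
                  &{ack,stop} → +{ack,stop}  (offer→select)
                    • ack:
                      Y self-dual
                    • stop:
                      end self-dual
          • more:
            ?Str → !Str
              ?Int → !Int
                !Str → ?Str
                  Y self-dual
      • more:
        ?Str → !Str
          !Bool → ?Bool
            !Int → ?Int
              +{ok,retry} → &{ok,retry}  (select→offer)
                • ok:
                  Y self-dual
                • retry:
                  Y self-dual

!Int.rec Y.&{done: +{ack: +{ack: &{err: &{retry: Y, data: end}, retry: !Unit.Y}, ok: !Int.+{ack: Y, stop: end}}, more: !Str.!Int.?Str.Y}, more: !Str.?Bool.?Int.&{ok: Y, retry: Y}}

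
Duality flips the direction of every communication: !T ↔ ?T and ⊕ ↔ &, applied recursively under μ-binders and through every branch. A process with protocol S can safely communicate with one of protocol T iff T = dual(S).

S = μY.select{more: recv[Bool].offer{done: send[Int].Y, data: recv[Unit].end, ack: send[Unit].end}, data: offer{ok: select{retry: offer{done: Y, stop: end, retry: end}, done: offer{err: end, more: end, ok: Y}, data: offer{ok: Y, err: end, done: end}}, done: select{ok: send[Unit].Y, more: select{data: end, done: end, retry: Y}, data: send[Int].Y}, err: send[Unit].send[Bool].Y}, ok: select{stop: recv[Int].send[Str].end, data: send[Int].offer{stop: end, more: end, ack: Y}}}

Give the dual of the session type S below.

μY → μY  (μ self-dual)
  select{more,data,ok} → offer{more,data,ok}  (⊕→&)
    case more:
      recv[Bool] → send[Bool]
        offer{done,data,ack} → select{done,data,ack}  (offer→select)
          case done:
            send[Int] → recv[Int]
              dual(Y) = Y
          case data:
            recv[Unit] → send[Unit]
              dual(end) = end
          case ack:
            send[Unit] → recv[Unit]
              dual(end) = end
    case data:
      offer{ok,done,err} → select{ok,done,err}  (offer→select)
        case ok:
          select{retry,done,data} → offer{retry,done,data}  (⊕→&)
            case retry:
              offer{done,stop,retry} → select{done,stop,retry}  (offer→select)
                case done:
                  dual(Y) = Y
                case stop:
                  dual(end) = end
                case retry:
                  dual(end) = end
            case done:
              offer{err,more,ok} → select{err,more,ok}  (offer→select)
                case err:
                  dual(end) = end
                case more:
                  dual(end) = end
                case ok:
                  dual(Y) = Y
            case data:
              offer{ok,err,done} → select{ok,err,done}  (offer→select)
                case ok:
                  dual(Y) = Y
                case err:
                  dual(end) = end
                case done:
                  dual(end) = end
        case done:
          select{ok,more,data} → offer{ok,more,data}  (⊕→&)
            case ok:
              send[Unit] → recv[Unit]
                dual(Y) = Y
            case more:
              select{data,done,retry} → offer{data,done,retry}  (⊕→&)
                case data:
                  dual(end) = end
                case done:
                  dual(end) = end
                case retry:
                  dual(Y) = Y
            case data:
              send[Int] → recv[Int]
                dual(Y) = Y
        case err:
          send[Unit] → recv[Unit]
            send[Bool] → recv[Bool]
              dual(Y) = Y
    case ok:
      select{stop,data} → offer{stop,data}  (⊕→&)
        case stop:
          recv[Int] → send[Int]
            send[Str] → recv[Str]
              dual(end) = end
        case data:
          send[Int] → recv[Int]
            offer{stop,more,ack} → select{stop,more,ack}  (offer→select)
              case stop:
                dual(end) = end
              case more:
                dual(end) = end
              case ack:
                dual(Y) = Y

μY.offer{more: send[Bool].select{done: recv[Int].Y, data: send[Unit].end, ack: recv[Unit].end}, data: select{ok: offer{retry: select{done: Y, stop: end, retry: end}, done: select{err: end, more: end, ok: Y}, data: select{ok: Y, err: end, done: end}}, done: offer{ok: recv[Unit].Y, more: offer{data: end, done: end, retry: Y}, data: recv[Int].Y}, err: recv[Unit].recv[Bool].Y}, ok: offer{stop: send[Int].recv[Str].end, data: recv[Int].select{stop: end, more: end, ack: Y}}}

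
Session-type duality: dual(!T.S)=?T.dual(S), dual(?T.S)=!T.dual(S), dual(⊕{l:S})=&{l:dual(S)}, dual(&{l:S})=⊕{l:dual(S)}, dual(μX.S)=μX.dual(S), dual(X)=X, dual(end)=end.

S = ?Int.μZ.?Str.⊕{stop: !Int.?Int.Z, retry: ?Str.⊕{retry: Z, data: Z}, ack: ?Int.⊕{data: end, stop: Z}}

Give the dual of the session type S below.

!Int.μZ.!Str.&{stop: ?Int.!Int.Z, retry: !Str.&{retry: Z, data: Z}, ack: !Int.&{data: end, stop: Z}}

?Int ↦ !Int
  μZ ↦ μZ  (binder kept)
    ?Str ↦ !Str
      ⊕{stop,retry,ack} ↦ &{stop,retry,ack}  (select→offer)
        [stop]
          !Int ↦ ?Int
            ?Int ↦ !Int
              dual(Z) = Z
        [retry]
          ?Str ↦ !Str
            ⊕{retry,data} ↦ &{retry,data}  (select→offer)
              [retry]
                dual(Z) = Z
              [data]
                dual(Z) = Z
        [ack]
          ?Int ↦ !Int
            ⊕{data,stop} ↦ &{data,stop}  (select→offer)
              [data]
                dual(end) = end
              [stop]
                dual(Z) = Z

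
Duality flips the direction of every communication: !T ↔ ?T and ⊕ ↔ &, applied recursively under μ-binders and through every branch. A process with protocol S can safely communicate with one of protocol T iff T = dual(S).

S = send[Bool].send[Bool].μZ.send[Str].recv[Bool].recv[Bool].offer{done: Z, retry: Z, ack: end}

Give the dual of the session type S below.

recv[Bool].recv[Bool].μZ.recv[Str].send[Bool].send[Bool].select{done: Z, retry: Z, ack: end}

send[Bool] = recv[Bool]
  send[Bool] = recv[Bool]
    μZ = μZ  (binder kept)
      send[Str] = recv[Str]
        recv[Bool] = send[Bool]
          recv[Bool] = send[Bool]
            offer{done,retry,ack} = select{done,retry,ack}  (&→⊕)
              • done:
                Z ↦ Z
              • retry:
                Z ↦ Z
              • ack:
                end ↦ end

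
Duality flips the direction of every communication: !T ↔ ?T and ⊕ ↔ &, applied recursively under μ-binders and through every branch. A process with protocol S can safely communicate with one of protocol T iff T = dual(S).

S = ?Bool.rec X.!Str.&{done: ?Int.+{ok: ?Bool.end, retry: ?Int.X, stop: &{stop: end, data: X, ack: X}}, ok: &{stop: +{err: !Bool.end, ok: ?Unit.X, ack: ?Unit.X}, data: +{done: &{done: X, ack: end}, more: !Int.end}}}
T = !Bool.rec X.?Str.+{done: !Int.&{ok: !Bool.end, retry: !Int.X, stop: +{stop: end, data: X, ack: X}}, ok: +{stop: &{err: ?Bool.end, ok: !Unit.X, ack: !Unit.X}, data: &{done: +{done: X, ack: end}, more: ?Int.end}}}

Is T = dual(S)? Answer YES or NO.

?Bool vs !Bool  ✓
  rec X vs rec X  ✓ (μ self-dual)
    !Str vs ?Str  ✓
      &{done,ok} vs +{done,ok}  ✓ label sets agree
        [done]
          ?Int vs !Int  ✓
            +{ok,retry,stop} vs &{ok,retry,stop}  ✓ label sets agree
              [ok]
                ?Bool vs !Bool  ✓
                  end vs end  ✓
              [retry]
                ?Int vs !Int  ✓
                  X vs X  ✓
              [stop]
                &{stop,data,ack} vs +{stop,data,ack}  ✓ label sets agree
                  [stop]
                    end vs end  ✓
                  [data]
                    X vs X  ✓
                  [ack]
                    X vs X  ✓
        [ok]
          &{stop,data} vs +{stop,data}  ✓ label sets agree
            [stop]
              +{err,ok,ack} vs &{err,ok,ack}  ✓ label sets agree
                [err]
                  !Bool vs ?Bool  ✓
                    end vs end  ✓
                [ok]
                  ?Unit vs !Unit  ✓
                    X vs X  ✓
                [ack]
                  ?Unit vs !Unit  ✓
                    X vs X  ✓
            [data]
              +{done,more} vs &{done,more}  ✓ label sets agree
                [done]
                  &{done,ack} vs +{done,ack}  ✓ label sets agree
                    [done]
                      X vs X  ✓
                    [ack]
                      end vs end  ✓
                [more]
                  !Int vs ?Int  ✓
                    end vs end  ✓

YES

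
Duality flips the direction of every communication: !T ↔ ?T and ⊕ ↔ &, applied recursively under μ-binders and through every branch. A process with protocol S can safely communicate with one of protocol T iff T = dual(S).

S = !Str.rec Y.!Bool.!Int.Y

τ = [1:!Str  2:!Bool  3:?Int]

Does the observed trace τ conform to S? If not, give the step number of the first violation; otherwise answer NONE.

step 1: !Str  match  now at rec Y.…
step 2: !Bool  match  now at !Int.rec Y.…
step 3: got ?Int, protocol expects !Int  ✗

3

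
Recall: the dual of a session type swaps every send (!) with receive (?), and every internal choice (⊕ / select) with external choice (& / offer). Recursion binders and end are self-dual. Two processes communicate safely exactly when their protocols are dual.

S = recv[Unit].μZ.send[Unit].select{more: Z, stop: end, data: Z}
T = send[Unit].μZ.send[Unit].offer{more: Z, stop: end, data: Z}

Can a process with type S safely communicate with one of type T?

recv[Unit] ‖ send[Unit]  ✓
  μZ ‖ μZ  ✓ (μ self-dual)
    send[Unit] ‖ send[Unit]  ✗ same direction on both sides — not dual

NO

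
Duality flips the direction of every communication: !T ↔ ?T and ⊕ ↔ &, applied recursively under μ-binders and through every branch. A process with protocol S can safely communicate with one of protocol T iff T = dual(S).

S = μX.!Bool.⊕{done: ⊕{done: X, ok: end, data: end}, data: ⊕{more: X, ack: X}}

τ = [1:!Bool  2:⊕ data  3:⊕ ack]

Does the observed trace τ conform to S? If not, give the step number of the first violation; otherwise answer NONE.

NONE

@1 !Bool  ok  cont: ⊕{done: ⊕{done: μX.…, ok: end, data: end}, data: ⊕{more: μX.…, ack: μX.…}}
@2 ⊕ data  ok  cont: ⊕{more: μX.…, ack: μX.…}
@3 ⊕ ack  ok  cont: μX.…
trace exhausted — no violation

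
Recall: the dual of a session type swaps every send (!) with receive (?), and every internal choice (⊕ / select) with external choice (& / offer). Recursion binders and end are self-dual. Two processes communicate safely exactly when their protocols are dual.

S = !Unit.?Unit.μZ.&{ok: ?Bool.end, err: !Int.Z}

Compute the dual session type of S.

!Unit ↦ ?Unit
  ?Unit ↦ !Unit
    μZ ↦ μZ  (rec unchanged)
      &{ok,err} ↦ ⊕{ok,err}  (external→internal)
        • ok:
          ?Bool ↦ !Bool
            end ↦ end
        • err:
          !Int ↦ ?Int
            Z ↦ Z

?Unit.!Unit.μZ.⊕{ok: !Bool.end, err: ?Int.Z}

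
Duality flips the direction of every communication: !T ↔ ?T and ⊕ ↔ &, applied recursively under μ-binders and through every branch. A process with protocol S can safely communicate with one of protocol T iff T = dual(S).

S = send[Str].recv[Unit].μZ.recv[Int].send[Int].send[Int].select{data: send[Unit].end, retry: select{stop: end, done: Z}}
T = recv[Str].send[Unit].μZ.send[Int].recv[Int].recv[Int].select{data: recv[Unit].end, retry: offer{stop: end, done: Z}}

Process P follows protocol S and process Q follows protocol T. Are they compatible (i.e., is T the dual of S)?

send[Str] vs recv[Str]  ✓
  recv[Unit] vs send[Unit]  ✓
    μZ vs μZ  ✓ (binder kept)
      recv[Int] vs send[Int]  ✓
        send[Int] vs recv[Int]  ✓
          send[Int] vs recv[Int]  ✓
            select{data,retry} vs select{data,retry}  ✗ choice polarity not flipped — not dual

NO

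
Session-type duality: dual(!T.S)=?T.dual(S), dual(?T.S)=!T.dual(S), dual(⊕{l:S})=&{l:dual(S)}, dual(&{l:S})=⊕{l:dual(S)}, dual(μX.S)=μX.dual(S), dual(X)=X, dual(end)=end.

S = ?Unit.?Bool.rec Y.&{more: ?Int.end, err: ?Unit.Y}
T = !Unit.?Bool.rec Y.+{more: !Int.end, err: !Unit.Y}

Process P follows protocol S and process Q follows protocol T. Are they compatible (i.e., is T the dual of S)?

?Unit vs !Unit  ✓
  ?Bool vs ?Bool  ✗ same direction on both sides — not dual

NO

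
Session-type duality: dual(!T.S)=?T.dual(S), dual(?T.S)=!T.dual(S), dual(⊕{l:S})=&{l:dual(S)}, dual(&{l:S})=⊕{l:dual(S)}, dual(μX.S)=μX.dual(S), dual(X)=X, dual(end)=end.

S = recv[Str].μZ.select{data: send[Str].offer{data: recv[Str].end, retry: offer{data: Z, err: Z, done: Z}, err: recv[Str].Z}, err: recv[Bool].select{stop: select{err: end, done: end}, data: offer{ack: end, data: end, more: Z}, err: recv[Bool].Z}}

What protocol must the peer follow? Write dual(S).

send[Str].μZ.offer{data: recv[Str].select{data: send[Str].end, retry: select{data: Z, err: Z, done: Z}, err: send[Str].Z}, err: send[Bool].offer{stop: offer{err: end, done: end}, data: select{ack: end, data: end, more: Z}, err: send[Bool].Z}}

recv[Str] ↦ send[Str]
  μZ ↦ μZ  (binder kept)
    select{data,err} ↦ offer{data,err}  (⊕→&)
      • data:
        send[Str] ↦ recv[Str]
          offer{data,retry,err} ↦ select{data,retry,err}  (external→internal)
            • data:
              recv[Str] ↦ send[Str]
                end self-dual
            • retry:
              offer{data,err,done} ↦ select{data,err,done}  (external→internal)
                • data:
                  Z self-dual
                • err:
                  Z self-dual
                • done:
                  Z self-dual
            • err:
              recv[Str] ↦ send[Str]
                Z self-dual
      • err:
        recv[Bool] ↦ send[Bool]
          select{stop,data,err} ↦ offer{stop,data,err}  (⊕→&)
            • stop:
              select{err,done} ↦ offer{err,done}  (⊕→&)
                • err:
                  end self-dual
                • done:
                  end self-dual
            • data:
              offer{ack,data,more} ↦ select{ack,data,more}  (external→internal)
                • ack:
                  end self-dual
                • data:
                  end self-dual
                • more:
                  Z self-dual
            • err:
              recv[Bool] ↦ send[Bool]
                Z self-dual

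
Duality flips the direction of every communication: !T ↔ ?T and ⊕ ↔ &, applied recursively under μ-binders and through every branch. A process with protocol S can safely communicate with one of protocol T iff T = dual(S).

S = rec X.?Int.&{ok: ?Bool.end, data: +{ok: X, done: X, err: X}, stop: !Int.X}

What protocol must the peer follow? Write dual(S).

rec X.!Int.+{ok: !Bool.end, data: &{ok: X, done: X, err: X}, stop: ?Int.X}

rec X = rec X  (binder kept)
  ?Int = !Int
    &{ok,data,stop} = +{ok,data,stop}  (external→internal)
      case ok:
        ?Bool = !Bool
          end self-dual
      case data:
        +{ok,done,err} = &{ok,done,err}  (select→offer)
          case ok:
            X self-dual
          case done:
            X self-dual
          case err:
            X self-dual
      case stop:
        !Int = ?Int
          X self-dual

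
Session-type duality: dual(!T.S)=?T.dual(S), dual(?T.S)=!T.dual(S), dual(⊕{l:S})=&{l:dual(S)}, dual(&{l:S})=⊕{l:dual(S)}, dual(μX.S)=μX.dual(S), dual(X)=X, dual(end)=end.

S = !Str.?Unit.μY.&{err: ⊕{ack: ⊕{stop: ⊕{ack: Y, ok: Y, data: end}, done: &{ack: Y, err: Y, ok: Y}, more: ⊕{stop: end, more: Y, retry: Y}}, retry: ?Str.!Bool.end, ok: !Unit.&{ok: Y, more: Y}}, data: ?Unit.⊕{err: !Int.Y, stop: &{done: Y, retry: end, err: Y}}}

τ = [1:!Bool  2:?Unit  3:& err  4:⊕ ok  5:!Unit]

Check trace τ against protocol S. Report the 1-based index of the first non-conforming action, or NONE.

@1 got !Bool, protocol expects !Str  ✗

1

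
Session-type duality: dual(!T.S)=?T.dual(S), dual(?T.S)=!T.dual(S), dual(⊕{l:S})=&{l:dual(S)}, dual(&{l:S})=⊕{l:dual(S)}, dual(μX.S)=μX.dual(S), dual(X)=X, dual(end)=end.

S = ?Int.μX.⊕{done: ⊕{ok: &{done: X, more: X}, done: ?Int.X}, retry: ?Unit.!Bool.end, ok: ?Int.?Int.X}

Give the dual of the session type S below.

!Int.μX.&{done: &{ok: ⊕{done: X, more: X}, done: !Int.X}, retry: !Unit.?Bool.end, ok: !Int.!Int.X}

?Int → !Int
  μX → μX  (rec unchanged)
    ⊕{done,retry,ok} → &{done,retry,ok}  (internal→external)
      • done:
        ⊕{ok,done} → &{ok,done}  (internal→external)
          • ok:
            &{done,more} → ⊕{done,more}  (offer→select)
              • done:
                dual(X) = X
              • more:
                dual(X) = X
          • done:
            ?Int → !Int
              dual(X) = X
      • retry:
        ?Unit → !Unit
          !Bool → ?Bool
            dual(end) = end
      • ok:
        ?Int → !Int
          ?Int → !Int
            dual(X) = X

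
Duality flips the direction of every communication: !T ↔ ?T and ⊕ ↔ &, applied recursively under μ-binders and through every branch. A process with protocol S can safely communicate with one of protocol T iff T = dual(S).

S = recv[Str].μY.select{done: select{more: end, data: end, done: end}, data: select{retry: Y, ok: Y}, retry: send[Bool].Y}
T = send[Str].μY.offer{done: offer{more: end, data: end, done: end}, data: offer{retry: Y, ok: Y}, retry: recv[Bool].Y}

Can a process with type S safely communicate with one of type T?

YES

recv[Str] vs send[Str]  match
  μY vs μY  match (rec unchanged)
    select{done,data,retry} vs offer{done,data,retry}  match label sets agree
      case done:
        select{more,data,done} vs offer{more,data,done}  match label sets agree
          case more:
            end vs end  match
          case data:
            end vs end  match
          case done:
            end vs end  match
      case data:
        select{retry,ok} vs offer{retry,ok}  match label sets agree
          case retry:
            Y vs Y  match
          case ok:
            Y vs Y  match
      case retry:
        send[Bool] vs recv[Bool]  match
          Y vs Y  match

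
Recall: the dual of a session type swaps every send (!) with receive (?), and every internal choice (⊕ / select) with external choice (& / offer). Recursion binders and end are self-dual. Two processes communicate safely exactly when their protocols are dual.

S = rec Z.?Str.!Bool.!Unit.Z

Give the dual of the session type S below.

rec Z → rec Z  (μ self-dual)
  ?Str → !Str
    !Bool → ?Bool
      !Unit → ?Unit
        Z ↦ Z

rec Z.!Str.?Bool.?Unit.Z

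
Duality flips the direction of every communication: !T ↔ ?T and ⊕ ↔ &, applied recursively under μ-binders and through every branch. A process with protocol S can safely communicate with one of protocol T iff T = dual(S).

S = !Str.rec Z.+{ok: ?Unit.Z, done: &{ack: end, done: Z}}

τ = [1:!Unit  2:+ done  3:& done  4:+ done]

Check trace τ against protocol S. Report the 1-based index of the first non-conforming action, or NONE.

@1 got !Unit, protocol expects !Str  ✗

1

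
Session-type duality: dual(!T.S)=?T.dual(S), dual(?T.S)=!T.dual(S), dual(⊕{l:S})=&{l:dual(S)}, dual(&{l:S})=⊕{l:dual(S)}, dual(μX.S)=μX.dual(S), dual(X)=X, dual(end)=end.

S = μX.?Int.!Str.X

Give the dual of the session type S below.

μX.!Int.?Str.X

μX ↦ μX  (rec unchanged)
  ?Int ↦ !Int
    !Str ↦ ?Str
      X ↦ X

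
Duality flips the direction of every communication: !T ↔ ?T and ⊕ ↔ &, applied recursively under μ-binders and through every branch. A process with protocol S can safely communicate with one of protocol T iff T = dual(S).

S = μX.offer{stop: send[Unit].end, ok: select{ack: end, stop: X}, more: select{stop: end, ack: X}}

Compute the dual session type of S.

μX ↦ μX  (rec unchanged)
  offer{stop,ok,more} ↦ select{stop,ok,more}  (&→⊕)
    case stop:
      send[Unit] ↦ recv[Unit]
        end ↦ end
    case ok:
      select{ack,stop} ↦ offer{ack,stop}  (select→offer)
        case ack:
          end ↦ end
        case stop:
          X ↦ X
    case more:
      select{stop,ack} ↦ offer{stop,ack}  (select→offer)
        case stop:
          end ↦ end
        case ack:
          X ↦ X

μX.select{stop: recv[Unit].end, ok: offer{ack: end, stop: X}, more: offer{stop: end, ack: X}}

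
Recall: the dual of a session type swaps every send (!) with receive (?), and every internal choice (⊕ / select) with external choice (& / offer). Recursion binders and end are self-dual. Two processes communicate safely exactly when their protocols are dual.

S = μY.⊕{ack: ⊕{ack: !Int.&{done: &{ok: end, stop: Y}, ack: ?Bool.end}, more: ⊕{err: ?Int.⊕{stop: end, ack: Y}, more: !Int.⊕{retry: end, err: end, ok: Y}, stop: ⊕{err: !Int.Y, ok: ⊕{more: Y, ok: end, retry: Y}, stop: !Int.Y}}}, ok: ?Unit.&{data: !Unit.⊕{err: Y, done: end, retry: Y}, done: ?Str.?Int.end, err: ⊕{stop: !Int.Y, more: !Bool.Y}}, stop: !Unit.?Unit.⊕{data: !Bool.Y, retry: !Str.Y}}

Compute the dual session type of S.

μY → μY  (rec unchanged)
  ⊕{ack,ok,stop} → &{ack,ok,stop}  (internal→external)
    [ack]
      ⊕{ack,more} → &{ack,more}  (internal→external)
        [ack]
          !Int → ?Int
            &{done,ack} → ⊕{done,ack}  (offer→select)
              [done]
                &{ok,stop} → ⊕{ok,stop}  (offer→select)
                  [ok]
                    end self-dual
                  [stop]
                    Y self-dual
              [ack]
                ?Bool → !Bool
                  end self-dual
        [more]
          ⊕{err,more,stop} → &{err,more,stop}  (internal→external)
            [err]
              ?Int → !Int
                ⊕{stop,ack} → &{stop,ack}  (internal→external)
                  [stop]
                    end self-dual
                  [ack]
                    Y self-dual
            [more]
              !Int → ?Int
                ⊕{retry,err,ok} → &{retry,err,ok}  (internal→external)
                  [retry]
                    end self-dual
                  [err]
                    end self-dual
                  [ok]
                    Y self-dual
            [stop]
              ⊕{err,ok,stop} → &{err,ok,stop}  (internal→external)
                [err]
                  !Int → ?Int
                    Y self-dual
                [ok]
                  ⊕{more,ok,retry} → &{more,ok,retry}  (internal→external)
                    [more]
                      Y self-dual
                    [ok]
                      end self-dual
                    [retry]
                      Y self-dual
                [stop]
                  !Int → ?Int
                    Y self-dual
    [ok]
      ?Unit → !Unit
        &{data,done,err} → ⊕{data,done,err}  (offer→select)
          [data]
            !Unit → ?Unit
              ⊕{err,done,retry} → &{err,done,retry}  (internal→external)
                [err]
                  Y self-dual
                [done]
                  end self-dual
                [retry]
                  Y self-dual
          [done]
            ?Str → !Str
              ?Int → !Int
                end self-dual
          [err]
            ⊕{stop,more} → &{stop,more}  (internal→external)
              [stop]
                !Int → ?Int
                  Y self-dual
              [more]
                !Bool → ?Bool
                  Y self-dual
    [stop]
      !Unit → ?Unit
        ?Unit → !Unit
          ⊕{data,retry} → &{data,retry}  (internal→external)
            [data]
              !Bool → ?Bool
                Y self-dual
            [retry]
              !Str → ?Str
                Y self-dual

μY.&{ack: &{ack: ?Int.⊕{done: ⊕{ok: end, stop: Y}, ack: !Bool.end}, more: &{err: !Int.&{stop: end, ack: Y}, more: ?Int.&{retry: end, err: end, ok: Y}, stop: &{err: ?Int.Y, ok: &{more: Y, ok: end, retry: Y}, stop: ?Int.Y}}}, ok: !Unit.⊕{data: ?Unit.&{err: Y, done: end, retry: Y}, done: !Str.!Int.end, err: &{stop: ?Int.Y, more: ?Bool.Y}}, stop: ?Unit.!Unit.&{data: ?Bool.Y, retry: ?Str.Y}}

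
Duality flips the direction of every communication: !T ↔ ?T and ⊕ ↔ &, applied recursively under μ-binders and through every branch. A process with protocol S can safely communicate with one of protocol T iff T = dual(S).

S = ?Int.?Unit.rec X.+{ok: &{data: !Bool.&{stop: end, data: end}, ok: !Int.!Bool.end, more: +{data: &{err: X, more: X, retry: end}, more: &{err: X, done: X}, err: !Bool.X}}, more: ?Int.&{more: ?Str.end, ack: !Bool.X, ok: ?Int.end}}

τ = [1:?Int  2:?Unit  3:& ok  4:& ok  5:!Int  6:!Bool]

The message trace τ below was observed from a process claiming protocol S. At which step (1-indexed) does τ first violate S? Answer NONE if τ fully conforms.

3

step 1: ?Int  ok  cont: ?Unit.rec X.…
step 2: ?Unit  ok  cont: rec X.…
step 3: got & ok, protocol expects + ok or + more  ✗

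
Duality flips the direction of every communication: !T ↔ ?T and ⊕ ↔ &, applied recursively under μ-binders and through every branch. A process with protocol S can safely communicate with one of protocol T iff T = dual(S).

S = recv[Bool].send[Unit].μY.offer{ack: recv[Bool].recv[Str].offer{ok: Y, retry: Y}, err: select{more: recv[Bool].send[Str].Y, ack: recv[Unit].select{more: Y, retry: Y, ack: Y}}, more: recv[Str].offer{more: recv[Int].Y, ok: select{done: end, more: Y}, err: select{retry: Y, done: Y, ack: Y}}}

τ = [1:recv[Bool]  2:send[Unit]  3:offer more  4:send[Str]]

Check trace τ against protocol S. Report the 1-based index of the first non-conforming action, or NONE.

[1] recv[Bool]  ok  state: send[Unit].μY.…
[2] send[Unit]  ok  state: μY.…
[3] offer more  ok  state: recv[Str].offer{more: recv[Int].μY.…, ok: select{done: end, more: μY.…}, err: select{retry: μY.…, done: μY.…, ack: μY.…}}
[4] got send[Str], protocol expects recv[Str]  ✗

4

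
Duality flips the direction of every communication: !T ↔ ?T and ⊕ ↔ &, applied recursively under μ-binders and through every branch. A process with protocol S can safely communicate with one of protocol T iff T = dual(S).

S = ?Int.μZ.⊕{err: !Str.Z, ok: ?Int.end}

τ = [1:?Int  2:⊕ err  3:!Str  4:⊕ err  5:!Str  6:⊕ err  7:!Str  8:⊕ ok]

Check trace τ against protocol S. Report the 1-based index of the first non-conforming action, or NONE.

NONE

@1 ?Int  ok  now at μZ.…
@2 ⊕ err  ok  now at !Str.μZ.…
@3 !Str  ok  now at μZ.…
@4 ⊕ err  ok  now at !Str.μZ.…
@5 !Str  ok  now at μZ.…
@6 ⊕ err  ok  now at !Str.μZ.…
@7 !Str  ok  now at μZ.…
@8 ⊕ ok  ok  now at ?Int.end
τ conforms to S (length 8)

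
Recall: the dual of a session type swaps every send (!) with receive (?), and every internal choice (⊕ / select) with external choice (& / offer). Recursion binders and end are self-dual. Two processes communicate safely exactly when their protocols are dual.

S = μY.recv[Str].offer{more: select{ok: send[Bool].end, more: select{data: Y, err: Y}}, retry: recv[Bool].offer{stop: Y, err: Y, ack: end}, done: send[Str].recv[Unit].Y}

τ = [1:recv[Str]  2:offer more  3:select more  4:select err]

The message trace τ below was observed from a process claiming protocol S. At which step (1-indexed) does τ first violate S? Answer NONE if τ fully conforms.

NONE

step 1: recv[Str]  match  state: offer{more: select{ok: send[Bool].end, more: select{data: μY.…, err: μY.…}}, retry: recv[Bool].offer{stop: μY.…, err: μY.…, ack: end}, done: send[Str].recv[Unit].μY.…}
step 2: offer more  match  state: select{ok: send[Bool].end, more: select{data: μY.…, err: μY.…}}
step 3: select more  match  state: select{data: μY.…, err: μY.…}
step 4: select err  match  state: μY.…
all 4 steps conform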